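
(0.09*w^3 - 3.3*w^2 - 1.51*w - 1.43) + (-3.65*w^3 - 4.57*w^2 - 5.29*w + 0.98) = -3.56*w^3 - 7.87*w^2 - 6.8*w - 0.45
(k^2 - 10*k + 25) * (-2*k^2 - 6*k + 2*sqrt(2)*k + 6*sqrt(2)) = -2*k^4 + 2*sqrt(2)*k^3 + 14*k^3 - 14*sqrt(2)*k^2 + 10*k^2 - 150*k - 10*sqrt(2)*k + 150*sqrt(2)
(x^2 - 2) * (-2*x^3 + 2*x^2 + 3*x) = -2*x^5 + 2*x^4 + 7*x^3 - 4*x^2 - 6*x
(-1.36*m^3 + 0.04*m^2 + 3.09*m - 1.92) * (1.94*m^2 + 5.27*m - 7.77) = -2.6384*m^5 - 7.0896*m^4 + 16.7726*m^3 + 12.2487*m^2 - 34.1277*m + 14.9184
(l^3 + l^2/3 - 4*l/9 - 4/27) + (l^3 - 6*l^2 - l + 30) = 2*l^3 - 17*l^2/3 - 13*l/9 + 806/27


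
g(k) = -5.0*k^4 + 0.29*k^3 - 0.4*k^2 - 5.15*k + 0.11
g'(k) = -20.0*k^3 + 0.87*k^2 - 0.8*k - 5.15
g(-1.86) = -53.41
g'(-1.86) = 128.04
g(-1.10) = -2.42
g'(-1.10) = 23.40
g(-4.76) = -2582.55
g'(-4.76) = 2175.37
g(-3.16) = -495.32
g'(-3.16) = 637.16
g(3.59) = -840.63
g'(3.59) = -922.17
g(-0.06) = 0.42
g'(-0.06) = -5.09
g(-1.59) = -25.83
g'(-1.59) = 78.72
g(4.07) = -1379.90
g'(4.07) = -1342.38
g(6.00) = -6462.55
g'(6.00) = -4298.63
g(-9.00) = -33002.35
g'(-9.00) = 14652.52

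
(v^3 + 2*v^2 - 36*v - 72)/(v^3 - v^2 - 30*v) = (v^2 + 8*v + 12)/(v*(v + 5))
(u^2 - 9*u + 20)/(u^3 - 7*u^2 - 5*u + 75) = (u - 4)/(u^2 - 2*u - 15)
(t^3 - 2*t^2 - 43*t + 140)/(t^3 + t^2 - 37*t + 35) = (t - 4)/(t - 1)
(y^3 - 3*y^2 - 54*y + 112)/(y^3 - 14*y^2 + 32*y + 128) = (y^2 + 5*y - 14)/(y^2 - 6*y - 16)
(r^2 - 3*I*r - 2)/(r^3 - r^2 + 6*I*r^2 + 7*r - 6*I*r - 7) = (r - 2*I)/(r^2 + r*(-1 + 7*I) - 7*I)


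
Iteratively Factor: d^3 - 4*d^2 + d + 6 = (d - 2)*(d^2 - 2*d - 3) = (d - 2)*(d + 1)*(d - 3)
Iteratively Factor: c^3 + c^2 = (c + 1)*(c^2) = c*(c + 1)*(c)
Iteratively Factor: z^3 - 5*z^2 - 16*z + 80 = (z - 5)*(z^2 - 16) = (z - 5)*(z + 4)*(z - 4)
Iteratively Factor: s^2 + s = (s)*(s + 1)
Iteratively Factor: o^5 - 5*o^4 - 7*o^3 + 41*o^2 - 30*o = (o - 5)*(o^4 - 7*o^2 + 6*o) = (o - 5)*(o - 1)*(o^3 + o^2 - 6*o) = (o - 5)*(o - 2)*(o - 1)*(o^2 + 3*o) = o*(o - 5)*(o - 2)*(o - 1)*(o + 3)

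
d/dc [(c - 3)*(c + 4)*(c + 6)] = 3*c^2 + 14*c - 6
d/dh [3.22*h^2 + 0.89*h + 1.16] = 6.44*h + 0.89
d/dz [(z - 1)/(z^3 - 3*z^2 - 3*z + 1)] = (z^3 - 3*z^2 - 3*z + 3*(z - 1)*(-z^2 + 2*z + 1) + 1)/(z^3 - 3*z^2 - 3*z + 1)^2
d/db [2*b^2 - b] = 4*b - 1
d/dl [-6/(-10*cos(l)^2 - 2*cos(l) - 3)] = 12*(10*cos(l) + 1)*sin(l)/(10*cos(l)^2 + 2*cos(l) + 3)^2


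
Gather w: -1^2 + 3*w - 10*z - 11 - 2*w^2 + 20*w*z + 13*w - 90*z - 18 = -2*w^2 + w*(20*z + 16) - 100*z - 30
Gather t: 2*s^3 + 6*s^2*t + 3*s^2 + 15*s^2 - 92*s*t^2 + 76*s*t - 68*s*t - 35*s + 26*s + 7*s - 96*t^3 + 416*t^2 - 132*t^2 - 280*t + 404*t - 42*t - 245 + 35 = 2*s^3 + 18*s^2 - 2*s - 96*t^3 + t^2*(284 - 92*s) + t*(6*s^2 + 8*s + 82) - 210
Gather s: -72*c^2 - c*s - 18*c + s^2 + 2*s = -72*c^2 - 18*c + s^2 + s*(2 - c)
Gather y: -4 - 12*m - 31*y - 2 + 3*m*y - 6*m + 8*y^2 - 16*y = -18*m + 8*y^2 + y*(3*m - 47) - 6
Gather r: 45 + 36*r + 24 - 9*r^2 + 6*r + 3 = -9*r^2 + 42*r + 72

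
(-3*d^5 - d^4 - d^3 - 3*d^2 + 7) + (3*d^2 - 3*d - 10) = -3*d^5 - d^4 - d^3 - 3*d - 3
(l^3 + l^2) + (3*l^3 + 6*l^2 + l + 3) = 4*l^3 + 7*l^2 + l + 3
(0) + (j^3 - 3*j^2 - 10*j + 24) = j^3 - 3*j^2 - 10*j + 24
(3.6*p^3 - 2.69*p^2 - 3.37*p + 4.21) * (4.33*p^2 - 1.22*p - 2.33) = 15.588*p^5 - 16.0397*p^4 - 19.6983*p^3 + 28.6084*p^2 + 2.7159*p - 9.8093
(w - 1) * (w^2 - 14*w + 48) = w^3 - 15*w^2 + 62*w - 48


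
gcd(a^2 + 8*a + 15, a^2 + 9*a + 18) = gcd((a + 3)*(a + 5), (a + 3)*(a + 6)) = a + 3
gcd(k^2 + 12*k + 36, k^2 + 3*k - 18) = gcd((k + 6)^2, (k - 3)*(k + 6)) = k + 6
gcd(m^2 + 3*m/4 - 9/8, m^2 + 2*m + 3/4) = m + 3/2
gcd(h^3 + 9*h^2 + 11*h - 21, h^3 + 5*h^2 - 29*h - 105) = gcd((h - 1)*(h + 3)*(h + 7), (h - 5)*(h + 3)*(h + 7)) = h^2 + 10*h + 21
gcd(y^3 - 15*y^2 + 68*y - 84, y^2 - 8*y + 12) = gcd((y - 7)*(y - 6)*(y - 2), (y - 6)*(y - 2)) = y^2 - 8*y + 12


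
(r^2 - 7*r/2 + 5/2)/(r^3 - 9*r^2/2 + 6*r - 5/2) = 1/(r - 1)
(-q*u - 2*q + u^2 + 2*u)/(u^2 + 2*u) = (-q + u)/u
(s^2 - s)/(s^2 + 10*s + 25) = s*(s - 1)/(s^2 + 10*s + 25)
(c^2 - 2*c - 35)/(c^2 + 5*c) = (c - 7)/c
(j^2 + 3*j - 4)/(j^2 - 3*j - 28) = (j - 1)/(j - 7)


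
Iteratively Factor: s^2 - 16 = (s + 4)*(s - 4)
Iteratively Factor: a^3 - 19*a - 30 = (a + 2)*(a^2 - 2*a - 15) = (a + 2)*(a + 3)*(a - 5)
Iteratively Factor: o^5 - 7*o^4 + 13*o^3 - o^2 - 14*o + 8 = (o + 1)*(o^4 - 8*o^3 + 21*o^2 - 22*o + 8) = (o - 1)*(o + 1)*(o^3 - 7*o^2 + 14*o - 8) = (o - 2)*(o - 1)*(o + 1)*(o^2 - 5*o + 4) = (o - 4)*(o - 2)*(o - 1)*(o + 1)*(o - 1)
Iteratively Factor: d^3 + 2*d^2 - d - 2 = (d + 1)*(d^2 + d - 2) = (d - 1)*(d + 1)*(d + 2)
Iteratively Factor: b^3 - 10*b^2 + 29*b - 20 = (b - 1)*(b^2 - 9*b + 20) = (b - 4)*(b - 1)*(b - 5)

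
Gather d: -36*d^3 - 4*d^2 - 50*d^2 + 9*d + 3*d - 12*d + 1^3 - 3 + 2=-36*d^3 - 54*d^2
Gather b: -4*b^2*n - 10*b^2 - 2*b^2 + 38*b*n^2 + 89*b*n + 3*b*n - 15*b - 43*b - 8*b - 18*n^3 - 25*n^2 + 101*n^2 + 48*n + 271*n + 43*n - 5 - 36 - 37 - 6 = b^2*(-4*n - 12) + b*(38*n^2 + 92*n - 66) - 18*n^3 + 76*n^2 + 362*n - 84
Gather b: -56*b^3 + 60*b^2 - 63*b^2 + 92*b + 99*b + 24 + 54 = -56*b^3 - 3*b^2 + 191*b + 78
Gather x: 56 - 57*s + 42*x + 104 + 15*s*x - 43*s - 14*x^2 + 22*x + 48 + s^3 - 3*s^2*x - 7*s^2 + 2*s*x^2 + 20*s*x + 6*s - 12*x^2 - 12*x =s^3 - 7*s^2 - 94*s + x^2*(2*s - 26) + x*(-3*s^2 + 35*s + 52) + 208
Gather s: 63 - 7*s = 63 - 7*s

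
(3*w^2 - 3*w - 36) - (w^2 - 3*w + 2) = 2*w^2 - 38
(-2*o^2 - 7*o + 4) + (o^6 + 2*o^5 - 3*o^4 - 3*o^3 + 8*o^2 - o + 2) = o^6 + 2*o^5 - 3*o^4 - 3*o^3 + 6*o^2 - 8*o + 6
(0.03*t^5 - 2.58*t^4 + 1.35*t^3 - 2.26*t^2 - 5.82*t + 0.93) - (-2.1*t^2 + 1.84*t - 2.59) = 0.03*t^5 - 2.58*t^4 + 1.35*t^3 - 0.16*t^2 - 7.66*t + 3.52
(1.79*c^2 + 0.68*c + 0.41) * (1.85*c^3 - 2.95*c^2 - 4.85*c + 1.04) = 3.3115*c^5 - 4.0225*c^4 - 9.929*c^3 - 2.6459*c^2 - 1.2813*c + 0.4264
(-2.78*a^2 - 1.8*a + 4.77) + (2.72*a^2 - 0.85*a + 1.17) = -0.0599999999999996*a^2 - 2.65*a + 5.94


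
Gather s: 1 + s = s + 1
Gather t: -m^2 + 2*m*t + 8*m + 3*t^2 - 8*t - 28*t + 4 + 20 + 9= -m^2 + 8*m + 3*t^2 + t*(2*m - 36) + 33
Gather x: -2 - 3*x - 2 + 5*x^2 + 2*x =5*x^2 - x - 4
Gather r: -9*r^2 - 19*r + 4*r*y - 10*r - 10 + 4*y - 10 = -9*r^2 + r*(4*y - 29) + 4*y - 20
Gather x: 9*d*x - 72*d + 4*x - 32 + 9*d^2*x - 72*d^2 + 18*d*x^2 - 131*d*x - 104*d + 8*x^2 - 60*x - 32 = -72*d^2 - 176*d + x^2*(18*d + 8) + x*(9*d^2 - 122*d - 56) - 64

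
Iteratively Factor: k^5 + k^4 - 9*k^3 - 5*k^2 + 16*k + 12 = (k + 3)*(k^4 - 2*k^3 - 3*k^2 + 4*k + 4) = (k + 1)*(k + 3)*(k^3 - 3*k^2 + 4) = (k + 1)^2*(k + 3)*(k^2 - 4*k + 4) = (k - 2)*(k + 1)^2*(k + 3)*(k - 2)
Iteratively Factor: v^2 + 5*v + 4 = (v + 4)*(v + 1)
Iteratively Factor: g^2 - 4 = (g - 2)*(g + 2)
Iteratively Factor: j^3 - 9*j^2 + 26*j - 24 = (j - 3)*(j^2 - 6*j + 8) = (j - 3)*(j - 2)*(j - 4)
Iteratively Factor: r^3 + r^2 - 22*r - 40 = (r + 4)*(r^2 - 3*r - 10) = (r + 2)*(r + 4)*(r - 5)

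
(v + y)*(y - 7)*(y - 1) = v*y^2 - 8*v*y + 7*v + y^3 - 8*y^2 + 7*y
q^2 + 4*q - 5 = (q - 1)*(q + 5)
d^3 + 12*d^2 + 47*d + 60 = (d + 3)*(d + 4)*(d + 5)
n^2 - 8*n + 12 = (n - 6)*(n - 2)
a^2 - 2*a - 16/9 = (a - 8/3)*(a + 2/3)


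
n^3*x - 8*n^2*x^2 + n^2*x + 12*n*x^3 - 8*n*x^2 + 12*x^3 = (n - 6*x)*(n - 2*x)*(n*x + x)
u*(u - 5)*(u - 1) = u^3 - 6*u^2 + 5*u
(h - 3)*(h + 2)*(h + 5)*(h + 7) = h^4 + 11*h^3 + 17*h^2 - 107*h - 210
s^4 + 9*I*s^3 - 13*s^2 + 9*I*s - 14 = (s - I)*(s + I)*(s + 2*I)*(s + 7*I)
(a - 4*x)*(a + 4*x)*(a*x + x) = a^3*x + a^2*x - 16*a*x^3 - 16*x^3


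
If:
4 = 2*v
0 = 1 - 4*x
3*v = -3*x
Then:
No Solution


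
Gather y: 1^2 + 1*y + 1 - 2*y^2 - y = 2 - 2*y^2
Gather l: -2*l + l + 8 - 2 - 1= 5 - l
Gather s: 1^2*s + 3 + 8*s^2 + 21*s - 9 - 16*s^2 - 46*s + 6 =-8*s^2 - 24*s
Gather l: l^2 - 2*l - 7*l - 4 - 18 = l^2 - 9*l - 22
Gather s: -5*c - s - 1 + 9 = -5*c - s + 8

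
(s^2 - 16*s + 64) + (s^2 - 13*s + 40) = 2*s^2 - 29*s + 104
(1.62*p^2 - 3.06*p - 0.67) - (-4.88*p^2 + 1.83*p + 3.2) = 6.5*p^2 - 4.89*p - 3.87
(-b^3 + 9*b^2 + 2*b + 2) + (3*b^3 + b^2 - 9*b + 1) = 2*b^3 + 10*b^2 - 7*b + 3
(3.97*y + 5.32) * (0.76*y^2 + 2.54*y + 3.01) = 3.0172*y^3 + 14.127*y^2 + 25.4625*y + 16.0132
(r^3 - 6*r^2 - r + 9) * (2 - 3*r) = -3*r^4 + 20*r^3 - 9*r^2 - 29*r + 18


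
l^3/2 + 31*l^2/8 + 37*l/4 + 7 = (l/2 + 1)*(l + 7/4)*(l + 4)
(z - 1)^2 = z^2 - 2*z + 1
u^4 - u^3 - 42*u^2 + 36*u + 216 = (u - 6)*(u - 3)*(u + 2)*(u + 6)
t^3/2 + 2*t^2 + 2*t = t*(t/2 + 1)*(t + 2)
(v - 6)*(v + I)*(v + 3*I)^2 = v^4 - 6*v^3 + 7*I*v^3 - 15*v^2 - 42*I*v^2 + 90*v - 9*I*v + 54*I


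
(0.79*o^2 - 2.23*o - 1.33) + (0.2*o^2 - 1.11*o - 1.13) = 0.99*o^2 - 3.34*o - 2.46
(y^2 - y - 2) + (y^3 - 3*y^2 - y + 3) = y^3 - 2*y^2 - 2*y + 1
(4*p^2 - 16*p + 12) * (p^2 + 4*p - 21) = 4*p^4 - 136*p^2 + 384*p - 252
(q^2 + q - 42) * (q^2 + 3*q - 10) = q^4 + 4*q^3 - 49*q^2 - 136*q + 420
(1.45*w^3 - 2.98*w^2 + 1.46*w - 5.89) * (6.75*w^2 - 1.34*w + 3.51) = 9.7875*w^5 - 22.058*w^4 + 18.9377*w^3 - 52.1737*w^2 + 13.0172*w - 20.6739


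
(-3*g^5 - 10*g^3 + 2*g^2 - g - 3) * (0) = 0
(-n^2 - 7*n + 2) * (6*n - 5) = -6*n^3 - 37*n^2 + 47*n - 10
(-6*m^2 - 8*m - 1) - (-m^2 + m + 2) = -5*m^2 - 9*m - 3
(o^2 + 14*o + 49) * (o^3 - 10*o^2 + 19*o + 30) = o^5 + 4*o^4 - 72*o^3 - 194*o^2 + 1351*o + 1470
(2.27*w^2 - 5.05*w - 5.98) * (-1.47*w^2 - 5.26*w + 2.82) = -3.3369*w^4 - 4.5167*w^3 + 41.755*w^2 + 17.2138*w - 16.8636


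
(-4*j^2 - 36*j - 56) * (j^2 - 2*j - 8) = -4*j^4 - 28*j^3 + 48*j^2 + 400*j + 448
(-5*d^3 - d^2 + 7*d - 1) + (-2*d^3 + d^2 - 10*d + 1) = -7*d^3 - 3*d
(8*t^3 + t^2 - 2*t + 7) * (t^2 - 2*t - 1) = 8*t^5 - 15*t^4 - 12*t^3 + 10*t^2 - 12*t - 7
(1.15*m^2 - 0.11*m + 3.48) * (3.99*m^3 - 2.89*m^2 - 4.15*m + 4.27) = 4.5885*m^5 - 3.7624*m^4 + 9.4306*m^3 - 4.6902*m^2 - 14.9117*m + 14.8596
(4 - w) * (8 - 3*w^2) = 3*w^3 - 12*w^2 - 8*w + 32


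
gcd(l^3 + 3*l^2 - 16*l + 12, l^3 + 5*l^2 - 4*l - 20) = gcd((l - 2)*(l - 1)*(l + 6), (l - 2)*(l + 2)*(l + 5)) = l - 2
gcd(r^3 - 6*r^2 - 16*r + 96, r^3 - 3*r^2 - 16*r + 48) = r^2 - 16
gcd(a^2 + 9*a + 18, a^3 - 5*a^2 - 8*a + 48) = a + 3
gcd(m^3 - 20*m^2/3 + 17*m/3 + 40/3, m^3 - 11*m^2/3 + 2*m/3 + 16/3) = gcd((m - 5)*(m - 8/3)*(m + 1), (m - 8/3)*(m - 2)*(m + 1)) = m^2 - 5*m/3 - 8/3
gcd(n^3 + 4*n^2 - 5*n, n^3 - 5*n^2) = n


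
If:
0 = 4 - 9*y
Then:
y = 4/9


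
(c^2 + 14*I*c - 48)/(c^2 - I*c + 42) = (c + 8*I)/(c - 7*I)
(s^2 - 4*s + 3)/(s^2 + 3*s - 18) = (s - 1)/(s + 6)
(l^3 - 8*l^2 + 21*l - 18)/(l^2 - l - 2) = (l^2 - 6*l + 9)/(l + 1)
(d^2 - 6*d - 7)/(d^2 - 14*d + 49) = (d + 1)/(d - 7)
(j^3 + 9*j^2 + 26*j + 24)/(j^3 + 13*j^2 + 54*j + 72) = (j + 2)/(j + 6)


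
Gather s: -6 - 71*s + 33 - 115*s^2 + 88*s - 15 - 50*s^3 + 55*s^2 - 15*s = -50*s^3 - 60*s^2 + 2*s + 12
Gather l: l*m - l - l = l*(m - 2)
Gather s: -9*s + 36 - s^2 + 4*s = -s^2 - 5*s + 36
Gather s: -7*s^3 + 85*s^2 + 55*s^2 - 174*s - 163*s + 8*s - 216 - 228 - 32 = -7*s^3 + 140*s^2 - 329*s - 476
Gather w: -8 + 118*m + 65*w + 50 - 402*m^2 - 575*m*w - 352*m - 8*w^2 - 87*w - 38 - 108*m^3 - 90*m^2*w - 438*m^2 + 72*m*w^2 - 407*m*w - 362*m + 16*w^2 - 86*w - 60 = -108*m^3 - 840*m^2 - 596*m + w^2*(72*m + 8) + w*(-90*m^2 - 982*m - 108) - 56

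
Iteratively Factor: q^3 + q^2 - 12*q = (q)*(q^2 + q - 12) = q*(q - 3)*(q + 4)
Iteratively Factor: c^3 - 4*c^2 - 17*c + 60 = (c - 3)*(c^2 - c - 20) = (c - 3)*(c + 4)*(c - 5)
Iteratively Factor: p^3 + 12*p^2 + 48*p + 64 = (p + 4)*(p^2 + 8*p + 16) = (p + 4)^2*(p + 4)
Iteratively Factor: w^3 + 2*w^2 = (w)*(w^2 + 2*w) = w^2*(w + 2)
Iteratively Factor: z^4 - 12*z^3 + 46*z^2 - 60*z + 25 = (z - 1)*(z^3 - 11*z^2 + 35*z - 25) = (z - 1)^2*(z^2 - 10*z + 25) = (z - 5)*(z - 1)^2*(z - 5)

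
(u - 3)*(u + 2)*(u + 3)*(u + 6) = u^4 + 8*u^3 + 3*u^2 - 72*u - 108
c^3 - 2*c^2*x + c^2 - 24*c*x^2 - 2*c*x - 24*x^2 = (c + 1)*(c - 6*x)*(c + 4*x)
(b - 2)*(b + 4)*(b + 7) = b^3 + 9*b^2 + 6*b - 56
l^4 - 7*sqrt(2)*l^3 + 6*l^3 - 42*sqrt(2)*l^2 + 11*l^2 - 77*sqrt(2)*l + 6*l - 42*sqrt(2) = (l + 1)*(l + 2)*(l + 3)*(l - 7*sqrt(2))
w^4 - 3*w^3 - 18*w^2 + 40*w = w*(w - 5)*(w - 2)*(w + 4)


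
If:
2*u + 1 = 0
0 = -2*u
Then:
No Solution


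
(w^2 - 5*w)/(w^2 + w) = (w - 5)/(w + 1)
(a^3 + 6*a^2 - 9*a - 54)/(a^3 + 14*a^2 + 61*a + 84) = (a^2 + 3*a - 18)/(a^2 + 11*a + 28)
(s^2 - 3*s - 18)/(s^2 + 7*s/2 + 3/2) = 2*(s - 6)/(2*s + 1)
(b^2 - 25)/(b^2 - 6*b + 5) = (b + 5)/(b - 1)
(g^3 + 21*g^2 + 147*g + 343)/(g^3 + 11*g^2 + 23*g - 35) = (g^2 + 14*g + 49)/(g^2 + 4*g - 5)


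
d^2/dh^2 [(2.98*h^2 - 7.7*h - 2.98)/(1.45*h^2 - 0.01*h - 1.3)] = (7.105427357601e-15*h^4 - 32.29208*h^3 - 3.8889*h^2 - 86.82774*h - 0.962595999999998)/(3.048625*h^6 - 0.063075*h^5 - 8.199315*h^4 + 0.113099*h^3 + 7.35111*h^2 - 0.0507*h - 2.197)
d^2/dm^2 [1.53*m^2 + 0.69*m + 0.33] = 3.06000000000000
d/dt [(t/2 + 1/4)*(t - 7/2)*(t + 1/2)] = (2*t + 1)*(6*t - 13)/8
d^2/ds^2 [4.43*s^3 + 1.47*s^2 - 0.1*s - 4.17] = 26.58*s + 2.94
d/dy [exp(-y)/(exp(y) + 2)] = -(2*exp(y) + 2)*exp(-y)/(exp(2*y) + 4*exp(y) + 4)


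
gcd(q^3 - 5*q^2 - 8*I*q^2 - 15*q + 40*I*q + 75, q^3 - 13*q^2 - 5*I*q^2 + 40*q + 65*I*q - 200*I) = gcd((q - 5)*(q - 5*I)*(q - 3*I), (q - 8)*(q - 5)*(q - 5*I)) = q^2 + q*(-5 - 5*I) + 25*I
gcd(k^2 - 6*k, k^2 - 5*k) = k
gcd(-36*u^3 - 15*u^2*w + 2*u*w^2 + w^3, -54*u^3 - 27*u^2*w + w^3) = 9*u^2 + 6*u*w + w^2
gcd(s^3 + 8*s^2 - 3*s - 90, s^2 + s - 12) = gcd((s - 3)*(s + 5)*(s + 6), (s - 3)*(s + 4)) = s - 3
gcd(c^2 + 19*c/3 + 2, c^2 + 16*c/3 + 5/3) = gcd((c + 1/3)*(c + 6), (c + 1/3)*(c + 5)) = c + 1/3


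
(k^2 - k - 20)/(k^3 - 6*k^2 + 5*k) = (k + 4)/(k*(k - 1))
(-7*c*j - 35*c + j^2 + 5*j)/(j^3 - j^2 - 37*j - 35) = (-7*c + j)/(j^2 - 6*j - 7)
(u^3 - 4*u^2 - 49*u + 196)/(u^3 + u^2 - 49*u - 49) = (u - 4)/(u + 1)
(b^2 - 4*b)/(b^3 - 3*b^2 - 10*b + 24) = b/(b^2 + b - 6)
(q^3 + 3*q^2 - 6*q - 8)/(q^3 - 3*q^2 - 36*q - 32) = (q - 2)/(q - 8)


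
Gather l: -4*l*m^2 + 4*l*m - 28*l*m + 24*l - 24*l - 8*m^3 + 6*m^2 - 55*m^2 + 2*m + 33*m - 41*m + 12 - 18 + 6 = l*(-4*m^2 - 24*m) - 8*m^3 - 49*m^2 - 6*m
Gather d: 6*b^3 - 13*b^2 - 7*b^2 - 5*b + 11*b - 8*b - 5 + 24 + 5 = 6*b^3 - 20*b^2 - 2*b + 24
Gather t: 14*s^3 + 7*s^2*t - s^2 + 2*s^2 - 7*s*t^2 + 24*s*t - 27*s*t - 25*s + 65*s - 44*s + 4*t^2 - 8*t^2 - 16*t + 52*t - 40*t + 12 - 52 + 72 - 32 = 14*s^3 + s^2 - 4*s + t^2*(-7*s - 4) + t*(7*s^2 - 3*s - 4)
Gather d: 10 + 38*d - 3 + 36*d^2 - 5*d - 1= 36*d^2 + 33*d + 6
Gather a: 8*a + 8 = 8*a + 8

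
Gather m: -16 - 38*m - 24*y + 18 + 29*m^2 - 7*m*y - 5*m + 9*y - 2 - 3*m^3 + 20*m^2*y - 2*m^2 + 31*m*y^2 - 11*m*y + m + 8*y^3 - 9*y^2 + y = -3*m^3 + m^2*(20*y + 27) + m*(31*y^2 - 18*y - 42) + 8*y^3 - 9*y^2 - 14*y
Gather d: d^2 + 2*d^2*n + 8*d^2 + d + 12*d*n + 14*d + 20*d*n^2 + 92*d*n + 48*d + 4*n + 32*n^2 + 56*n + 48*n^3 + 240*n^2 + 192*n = d^2*(2*n + 9) + d*(20*n^2 + 104*n + 63) + 48*n^3 + 272*n^2 + 252*n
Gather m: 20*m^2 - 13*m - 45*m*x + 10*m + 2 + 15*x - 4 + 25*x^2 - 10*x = 20*m^2 + m*(-45*x - 3) + 25*x^2 + 5*x - 2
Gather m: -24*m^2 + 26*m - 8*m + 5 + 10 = -24*m^2 + 18*m + 15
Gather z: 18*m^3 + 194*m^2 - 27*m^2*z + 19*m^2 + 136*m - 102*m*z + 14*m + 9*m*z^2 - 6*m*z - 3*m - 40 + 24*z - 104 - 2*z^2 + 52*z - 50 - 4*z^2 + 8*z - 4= 18*m^3 + 213*m^2 + 147*m + z^2*(9*m - 6) + z*(-27*m^2 - 108*m + 84) - 198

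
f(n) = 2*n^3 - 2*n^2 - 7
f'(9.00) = 450.00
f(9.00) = 1289.00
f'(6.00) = 192.00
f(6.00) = 353.00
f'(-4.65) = 148.34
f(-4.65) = -251.33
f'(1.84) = 12.95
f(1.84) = -1.31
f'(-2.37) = 43.18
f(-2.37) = -44.86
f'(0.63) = -0.14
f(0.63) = -7.29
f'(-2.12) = 35.45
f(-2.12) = -35.05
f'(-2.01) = 32.28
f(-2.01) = -31.32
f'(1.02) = 2.16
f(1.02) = -6.96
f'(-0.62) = 4.79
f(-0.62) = -8.25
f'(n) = 6*n^2 - 4*n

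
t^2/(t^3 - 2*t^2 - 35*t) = t/(t^2 - 2*t - 35)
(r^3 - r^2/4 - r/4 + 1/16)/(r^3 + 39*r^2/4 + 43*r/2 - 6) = (r^2 - 1/4)/(r^2 + 10*r + 24)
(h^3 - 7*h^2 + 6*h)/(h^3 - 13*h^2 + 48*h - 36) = h/(h - 6)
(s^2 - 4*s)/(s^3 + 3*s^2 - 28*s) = 1/(s + 7)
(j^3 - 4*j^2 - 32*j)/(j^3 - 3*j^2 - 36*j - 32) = j/(j + 1)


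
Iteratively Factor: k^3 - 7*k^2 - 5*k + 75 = (k - 5)*(k^2 - 2*k - 15) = (k - 5)*(k + 3)*(k - 5)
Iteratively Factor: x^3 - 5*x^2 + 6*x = (x)*(x^2 - 5*x + 6) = x*(x - 3)*(x - 2)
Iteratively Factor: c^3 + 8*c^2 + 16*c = (c + 4)*(c^2 + 4*c) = (c + 4)^2*(c)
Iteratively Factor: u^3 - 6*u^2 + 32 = (u - 4)*(u^2 - 2*u - 8) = (u - 4)^2*(u + 2)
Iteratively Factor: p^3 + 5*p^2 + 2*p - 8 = (p + 4)*(p^2 + p - 2) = (p + 2)*(p + 4)*(p - 1)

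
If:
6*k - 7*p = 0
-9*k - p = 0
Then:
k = 0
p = 0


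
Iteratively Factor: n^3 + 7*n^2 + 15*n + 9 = (n + 1)*(n^2 + 6*n + 9) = (n + 1)*(n + 3)*(n + 3)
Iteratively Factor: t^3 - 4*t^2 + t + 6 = (t - 2)*(t^2 - 2*t - 3) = (t - 3)*(t - 2)*(t + 1)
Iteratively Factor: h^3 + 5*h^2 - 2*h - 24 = (h - 2)*(h^2 + 7*h + 12) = (h - 2)*(h + 3)*(h + 4)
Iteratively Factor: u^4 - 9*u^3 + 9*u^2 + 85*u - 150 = (u - 5)*(u^3 - 4*u^2 - 11*u + 30) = (u - 5)*(u + 3)*(u^2 - 7*u + 10) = (u - 5)^2*(u + 3)*(u - 2)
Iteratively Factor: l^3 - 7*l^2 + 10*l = (l - 5)*(l^2 - 2*l) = l*(l - 5)*(l - 2)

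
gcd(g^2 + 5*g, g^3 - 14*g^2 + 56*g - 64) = 1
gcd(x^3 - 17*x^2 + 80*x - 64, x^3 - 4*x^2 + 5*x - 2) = x - 1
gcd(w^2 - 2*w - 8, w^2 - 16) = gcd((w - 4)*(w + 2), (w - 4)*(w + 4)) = w - 4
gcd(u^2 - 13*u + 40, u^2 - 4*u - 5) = u - 5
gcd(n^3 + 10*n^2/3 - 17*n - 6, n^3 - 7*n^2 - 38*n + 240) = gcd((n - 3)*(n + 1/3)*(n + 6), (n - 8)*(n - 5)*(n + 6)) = n + 6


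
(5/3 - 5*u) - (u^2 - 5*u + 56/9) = -u^2 - 41/9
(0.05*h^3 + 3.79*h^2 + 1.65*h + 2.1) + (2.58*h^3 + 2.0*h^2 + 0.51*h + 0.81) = 2.63*h^3 + 5.79*h^2 + 2.16*h + 2.91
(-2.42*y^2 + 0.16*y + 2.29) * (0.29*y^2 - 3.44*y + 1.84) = -0.7018*y^4 + 8.3712*y^3 - 4.3391*y^2 - 7.5832*y + 4.2136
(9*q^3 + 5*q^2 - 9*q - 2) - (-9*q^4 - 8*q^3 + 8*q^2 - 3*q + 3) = 9*q^4 + 17*q^3 - 3*q^2 - 6*q - 5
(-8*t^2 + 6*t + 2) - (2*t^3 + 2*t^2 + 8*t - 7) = -2*t^3 - 10*t^2 - 2*t + 9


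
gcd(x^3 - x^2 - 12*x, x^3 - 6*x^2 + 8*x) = x^2 - 4*x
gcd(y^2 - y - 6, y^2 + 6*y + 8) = y + 2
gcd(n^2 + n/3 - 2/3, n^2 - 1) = n + 1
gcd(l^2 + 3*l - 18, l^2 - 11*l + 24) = l - 3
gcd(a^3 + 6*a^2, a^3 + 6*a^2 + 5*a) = a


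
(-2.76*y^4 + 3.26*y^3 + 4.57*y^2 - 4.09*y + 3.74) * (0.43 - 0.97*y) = 2.6772*y^5 - 4.349*y^4 - 3.0311*y^3 + 5.9324*y^2 - 5.3865*y + 1.6082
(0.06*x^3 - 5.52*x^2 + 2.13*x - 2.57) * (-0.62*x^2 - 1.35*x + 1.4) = -0.0372*x^5 + 3.3414*x^4 + 6.2154*x^3 - 9.0101*x^2 + 6.4515*x - 3.598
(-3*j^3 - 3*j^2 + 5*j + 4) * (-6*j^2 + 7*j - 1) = 18*j^5 - 3*j^4 - 48*j^3 + 14*j^2 + 23*j - 4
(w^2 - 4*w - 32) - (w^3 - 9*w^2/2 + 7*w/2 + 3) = -w^3 + 11*w^2/2 - 15*w/2 - 35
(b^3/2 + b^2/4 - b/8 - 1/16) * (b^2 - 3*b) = b^5/2 - 5*b^4/4 - 7*b^3/8 + 5*b^2/16 + 3*b/16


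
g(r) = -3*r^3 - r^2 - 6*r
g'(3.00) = -93.00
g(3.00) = -108.00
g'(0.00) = -6.00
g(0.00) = 0.00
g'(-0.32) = -6.28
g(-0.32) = 1.92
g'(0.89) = -14.91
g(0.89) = -8.25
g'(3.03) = -94.69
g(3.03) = -110.82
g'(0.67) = -11.38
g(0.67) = -5.37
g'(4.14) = -168.54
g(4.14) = -254.85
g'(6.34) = -380.44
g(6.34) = -842.76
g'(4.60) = -205.64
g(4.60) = -340.77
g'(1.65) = -33.80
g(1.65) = -26.10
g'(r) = -9*r^2 - 2*r - 6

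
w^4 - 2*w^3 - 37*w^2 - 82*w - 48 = (w - 8)*(w + 1)*(w + 2)*(w + 3)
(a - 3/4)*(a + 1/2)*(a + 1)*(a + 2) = a^4 + 11*a^3/4 + 7*a^2/8 - 13*a/8 - 3/4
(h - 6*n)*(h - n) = h^2 - 7*h*n + 6*n^2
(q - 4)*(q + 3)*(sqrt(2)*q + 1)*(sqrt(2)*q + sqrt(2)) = 2*q^4 + sqrt(2)*q^3 - 26*q^2 - 24*q - 13*sqrt(2)*q - 12*sqrt(2)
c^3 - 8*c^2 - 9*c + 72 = (c - 8)*(c - 3)*(c + 3)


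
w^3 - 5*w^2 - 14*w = w*(w - 7)*(w + 2)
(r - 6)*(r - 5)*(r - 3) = r^3 - 14*r^2 + 63*r - 90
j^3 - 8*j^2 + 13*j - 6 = (j - 6)*(j - 1)^2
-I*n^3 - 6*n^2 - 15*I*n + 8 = (n - 8*I)*(n + I)*(-I*n + 1)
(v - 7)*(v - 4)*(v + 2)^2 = v^4 - 7*v^3 - 12*v^2 + 68*v + 112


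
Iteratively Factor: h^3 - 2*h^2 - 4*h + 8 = (h + 2)*(h^2 - 4*h + 4) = (h - 2)*(h + 2)*(h - 2)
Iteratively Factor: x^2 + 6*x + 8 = (x + 2)*(x + 4)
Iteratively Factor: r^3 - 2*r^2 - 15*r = (r - 5)*(r^2 + 3*r) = r*(r - 5)*(r + 3)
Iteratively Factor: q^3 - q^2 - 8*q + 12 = (q - 2)*(q^2 + q - 6) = (q - 2)*(q + 3)*(q - 2)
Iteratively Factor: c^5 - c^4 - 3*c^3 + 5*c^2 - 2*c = (c - 1)*(c^4 - 3*c^2 + 2*c) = (c - 1)^2*(c^3 + c^2 - 2*c) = (c - 1)^3*(c^2 + 2*c) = (c - 1)^3*(c + 2)*(c)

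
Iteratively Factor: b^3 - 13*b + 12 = (b + 4)*(b^2 - 4*b + 3) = (b - 1)*(b + 4)*(b - 3)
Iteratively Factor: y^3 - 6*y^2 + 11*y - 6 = (y - 3)*(y^2 - 3*y + 2) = (y - 3)*(y - 2)*(y - 1)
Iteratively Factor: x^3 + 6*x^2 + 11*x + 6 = (x + 3)*(x^2 + 3*x + 2) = (x + 2)*(x + 3)*(x + 1)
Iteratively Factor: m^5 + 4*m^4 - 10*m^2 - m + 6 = (m + 1)*(m^4 + 3*m^3 - 3*m^2 - 7*m + 6) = (m - 1)*(m + 1)*(m^3 + 4*m^2 + m - 6) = (m - 1)*(m + 1)*(m + 3)*(m^2 + m - 2) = (m - 1)^2*(m + 1)*(m + 3)*(m + 2)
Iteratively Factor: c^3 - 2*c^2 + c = (c)*(c^2 - 2*c + 1) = c*(c - 1)*(c - 1)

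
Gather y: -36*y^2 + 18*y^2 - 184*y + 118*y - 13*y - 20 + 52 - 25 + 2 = -18*y^2 - 79*y + 9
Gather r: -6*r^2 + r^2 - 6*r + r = -5*r^2 - 5*r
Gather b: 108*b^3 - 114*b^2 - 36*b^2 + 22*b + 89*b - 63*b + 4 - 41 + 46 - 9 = 108*b^3 - 150*b^2 + 48*b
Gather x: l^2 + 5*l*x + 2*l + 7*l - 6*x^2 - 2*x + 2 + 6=l^2 + 9*l - 6*x^2 + x*(5*l - 2) + 8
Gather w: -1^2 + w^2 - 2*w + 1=w^2 - 2*w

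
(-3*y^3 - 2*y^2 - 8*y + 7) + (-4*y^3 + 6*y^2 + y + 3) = -7*y^3 + 4*y^2 - 7*y + 10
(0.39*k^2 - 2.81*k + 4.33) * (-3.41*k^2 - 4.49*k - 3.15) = -1.3299*k^4 + 7.831*k^3 - 3.3769*k^2 - 10.5902*k - 13.6395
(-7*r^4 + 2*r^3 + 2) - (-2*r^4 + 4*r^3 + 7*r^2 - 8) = -5*r^4 - 2*r^3 - 7*r^2 + 10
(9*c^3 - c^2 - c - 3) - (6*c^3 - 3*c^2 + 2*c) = 3*c^3 + 2*c^2 - 3*c - 3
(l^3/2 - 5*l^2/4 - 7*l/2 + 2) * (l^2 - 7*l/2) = l^5/2 - 3*l^4 + 7*l^3/8 + 57*l^2/4 - 7*l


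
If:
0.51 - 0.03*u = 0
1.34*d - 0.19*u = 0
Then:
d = 2.41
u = 17.00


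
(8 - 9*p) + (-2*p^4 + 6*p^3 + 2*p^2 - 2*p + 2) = -2*p^4 + 6*p^3 + 2*p^2 - 11*p + 10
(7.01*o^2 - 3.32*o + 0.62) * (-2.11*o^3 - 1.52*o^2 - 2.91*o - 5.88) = -14.7911*o^5 - 3.65*o^4 - 16.6609*o^3 - 32.5*o^2 + 17.7174*o - 3.6456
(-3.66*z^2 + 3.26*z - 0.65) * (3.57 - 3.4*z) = 12.444*z^3 - 24.1502*z^2 + 13.8482*z - 2.3205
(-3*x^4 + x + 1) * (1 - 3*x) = 9*x^5 - 3*x^4 - 3*x^2 - 2*x + 1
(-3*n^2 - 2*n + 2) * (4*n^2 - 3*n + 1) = -12*n^4 + n^3 + 11*n^2 - 8*n + 2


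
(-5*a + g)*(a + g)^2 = -5*a^3 - 9*a^2*g - 3*a*g^2 + g^3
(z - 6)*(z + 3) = z^2 - 3*z - 18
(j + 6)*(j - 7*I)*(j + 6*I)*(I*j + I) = I*j^4 + j^3 + 7*I*j^3 + 7*j^2 + 48*I*j^2 + 6*j + 294*I*j + 252*I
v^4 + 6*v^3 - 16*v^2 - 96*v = v*(v - 4)*(v + 4)*(v + 6)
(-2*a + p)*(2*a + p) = -4*a^2 + p^2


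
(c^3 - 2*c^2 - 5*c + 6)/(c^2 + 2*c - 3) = (c^2 - c - 6)/(c + 3)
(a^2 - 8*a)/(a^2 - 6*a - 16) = a/(a + 2)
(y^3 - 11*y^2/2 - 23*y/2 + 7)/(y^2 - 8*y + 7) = (y^2 + 3*y/2 - 1)/(y - 1)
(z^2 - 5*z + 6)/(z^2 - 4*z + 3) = (z - 2)/(z - 1)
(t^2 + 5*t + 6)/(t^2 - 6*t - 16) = (t + 3)/(t - 8)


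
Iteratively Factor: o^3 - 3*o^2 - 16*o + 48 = (o - 4)*(o^2 + o - 12) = (o - 4)*(o - 3)*(o + 4)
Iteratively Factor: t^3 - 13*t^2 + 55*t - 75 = (t - 5)*(t^2 - 8*t + 15) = (t - 5)^2*(t - 3)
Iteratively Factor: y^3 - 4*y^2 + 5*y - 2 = (y - 1)*(y^2 - 3*y + 2) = (y - 2)*(y - 1)*(y - 1)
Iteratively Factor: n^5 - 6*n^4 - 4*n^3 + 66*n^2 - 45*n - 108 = (n - 4)*(n^4 - 2*n^3 - 12*n^2 + 18*n + 27) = (n - 4)*(n + 3)*(n^3 - 5*n^2 + 3*n + 9) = (n - 4)*(n - 3)*(n + 3)*(n^2 - 2*n - 3) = (n - 4)*(n - 3)*(n + 1)*(n + 3)*(n - 3)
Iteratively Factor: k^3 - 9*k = (k - 3)*(k^2 + 3*k) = (k - 3)*(k + 3)*(k)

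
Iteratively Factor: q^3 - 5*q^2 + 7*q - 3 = (q - 3)*(q^2 - 2*q + 1) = (q - 3)*(q - 1)*(q - 1)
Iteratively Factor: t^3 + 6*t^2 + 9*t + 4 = (t + 4)*(t^2 + 2*t + 1) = (t + 1)*(t + 4)*(t + 1)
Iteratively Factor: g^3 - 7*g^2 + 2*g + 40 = (g - 4)*(g^2 - 3*g - 10) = (g - 4)*(g + 2)*(g - 5)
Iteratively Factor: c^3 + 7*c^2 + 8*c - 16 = (c + 4)*(c^2 + 3*c - 4) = (c + 4)^2*(c - 1)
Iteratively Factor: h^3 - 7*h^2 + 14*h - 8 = (h - 2)*(h^2 - 5*h + 4) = (h - 4)*(h - 2)*(h - 1)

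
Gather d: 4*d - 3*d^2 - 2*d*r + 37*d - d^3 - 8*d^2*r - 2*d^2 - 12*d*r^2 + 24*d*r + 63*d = -d^3 + d^2*(-8*r - 5) + d*(-12*r^2 + 22*r + 104)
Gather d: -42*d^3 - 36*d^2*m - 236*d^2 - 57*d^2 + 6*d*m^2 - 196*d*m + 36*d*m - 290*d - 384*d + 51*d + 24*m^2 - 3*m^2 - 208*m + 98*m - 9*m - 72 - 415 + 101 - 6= -42*d^3 + d^2*(-36*m - 293) + d*(6*m^2 - 160*m - 623) + 21*m^2 - 119*m - 392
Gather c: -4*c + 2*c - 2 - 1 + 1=-2*c - 2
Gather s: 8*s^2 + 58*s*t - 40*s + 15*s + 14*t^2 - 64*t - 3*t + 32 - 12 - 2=8*s^2 + s*(58*t - 25) + 14*t^2 - 67*t + 18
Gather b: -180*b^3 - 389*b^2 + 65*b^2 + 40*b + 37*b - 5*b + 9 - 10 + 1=-180*b^3 - 324*b^2 + 72*b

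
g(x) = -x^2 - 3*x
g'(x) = -2*x - 3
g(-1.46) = 2.25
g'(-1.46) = -0.08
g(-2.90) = 0.29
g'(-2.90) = 2.80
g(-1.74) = 2.19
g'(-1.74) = 0.48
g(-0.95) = 1.95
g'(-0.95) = -1.10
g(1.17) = -4.88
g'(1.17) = -5.34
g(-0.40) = 1.04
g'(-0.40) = -2.20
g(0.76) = -2.86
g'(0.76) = -4.52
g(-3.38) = -1.28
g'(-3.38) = 3.76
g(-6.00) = -18.00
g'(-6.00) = 9.00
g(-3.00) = 0.00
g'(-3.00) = 3.00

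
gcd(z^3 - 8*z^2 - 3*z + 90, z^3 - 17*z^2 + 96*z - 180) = z^2 - 11*z + 30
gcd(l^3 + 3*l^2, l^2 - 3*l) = l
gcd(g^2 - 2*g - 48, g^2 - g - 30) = 1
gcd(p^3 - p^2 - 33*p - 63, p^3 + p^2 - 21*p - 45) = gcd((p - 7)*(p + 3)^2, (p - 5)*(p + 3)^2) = p^2 + 6*p + 9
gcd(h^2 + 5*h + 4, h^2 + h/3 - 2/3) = h + 1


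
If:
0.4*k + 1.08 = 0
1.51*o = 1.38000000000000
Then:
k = -2.70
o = 0.91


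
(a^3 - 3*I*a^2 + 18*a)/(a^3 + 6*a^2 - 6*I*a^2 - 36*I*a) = (a + 3*I)/(a + 6)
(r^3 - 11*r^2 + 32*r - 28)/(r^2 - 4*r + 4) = r - 7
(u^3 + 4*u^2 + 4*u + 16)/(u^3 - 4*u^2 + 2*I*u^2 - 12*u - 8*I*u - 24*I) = (u^2 + 2*u*(2 - I) - 8*I)/(u^2 - 4*u - 12)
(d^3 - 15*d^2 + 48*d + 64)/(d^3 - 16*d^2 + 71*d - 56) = (d^2 - 7*d - 8)/(d^2 - 8*d + 7)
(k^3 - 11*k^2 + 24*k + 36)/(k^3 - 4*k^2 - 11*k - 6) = (k - 6)/(k + 1)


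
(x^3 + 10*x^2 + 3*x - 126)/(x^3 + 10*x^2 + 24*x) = (x^2 + 4*x - 21)/(x*(x + 4))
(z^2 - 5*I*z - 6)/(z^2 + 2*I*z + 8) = (z - 3*I)/(z + 4*I)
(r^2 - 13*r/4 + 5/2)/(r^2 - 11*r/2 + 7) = (4*r - 5)/(2*(2*r - 7))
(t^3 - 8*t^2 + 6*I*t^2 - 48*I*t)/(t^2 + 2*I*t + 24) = t*(t - 8)/(t - 4*I)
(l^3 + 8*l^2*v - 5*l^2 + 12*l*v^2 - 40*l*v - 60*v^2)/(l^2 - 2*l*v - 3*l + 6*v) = (l^3 + 8*l^2*v - 5*l^2 + 12*l*v^2 - 40*l*v - 60*v^2)/(l^2 - 2*l*v - 3*l + 6*v)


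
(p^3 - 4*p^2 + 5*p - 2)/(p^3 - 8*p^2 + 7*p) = (p^2 - 3*p + 2)/(p*(p - 7))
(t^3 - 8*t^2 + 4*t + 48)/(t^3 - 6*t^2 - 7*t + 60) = (t^2 - 4*t - 12)/(t^2 - 2*t - 15)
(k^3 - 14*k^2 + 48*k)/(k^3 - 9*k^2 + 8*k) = (k - 6)/(k - 1)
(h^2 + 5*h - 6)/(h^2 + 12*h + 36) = (h - 1)/(h + 6)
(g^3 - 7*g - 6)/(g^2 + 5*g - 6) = (g^3 - 7*g - 6)/(g^2 + 5*g - 6)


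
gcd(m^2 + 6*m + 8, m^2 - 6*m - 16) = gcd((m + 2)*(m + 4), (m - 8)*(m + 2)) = m + 2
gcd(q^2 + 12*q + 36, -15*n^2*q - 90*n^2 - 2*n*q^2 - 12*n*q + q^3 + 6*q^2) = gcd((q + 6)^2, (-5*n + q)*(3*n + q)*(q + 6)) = q + 6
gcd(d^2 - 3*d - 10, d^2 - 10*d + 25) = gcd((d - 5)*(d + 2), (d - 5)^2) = d - 5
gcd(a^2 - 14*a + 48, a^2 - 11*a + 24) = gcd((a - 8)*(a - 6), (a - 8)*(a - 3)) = a - 8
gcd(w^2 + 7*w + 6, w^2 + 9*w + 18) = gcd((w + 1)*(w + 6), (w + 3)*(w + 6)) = w + 6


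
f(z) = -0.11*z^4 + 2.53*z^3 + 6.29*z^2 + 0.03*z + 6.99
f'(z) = -0.44*z^3 + 7.59*z^2 + 12.58*z + 0.03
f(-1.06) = 10.87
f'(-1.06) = -4.25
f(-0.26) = 7.36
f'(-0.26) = -2.72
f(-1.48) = 11.99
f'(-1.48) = -0.54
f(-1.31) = 11.73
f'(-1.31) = -2.44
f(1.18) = 19.73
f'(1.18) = 24.72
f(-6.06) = -473.59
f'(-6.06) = 300.45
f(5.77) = 580.66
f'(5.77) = 240.79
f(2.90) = 113.90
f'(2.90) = 89.61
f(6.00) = 637.53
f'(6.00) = 253.71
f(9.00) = 1639.41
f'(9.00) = 407.28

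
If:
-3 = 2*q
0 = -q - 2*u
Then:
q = -3/2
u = 3/4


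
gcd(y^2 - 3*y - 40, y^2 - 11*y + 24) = y - 8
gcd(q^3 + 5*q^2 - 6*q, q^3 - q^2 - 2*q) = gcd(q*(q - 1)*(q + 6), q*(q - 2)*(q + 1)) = q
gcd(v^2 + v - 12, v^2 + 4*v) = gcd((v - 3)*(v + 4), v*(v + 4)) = v + 4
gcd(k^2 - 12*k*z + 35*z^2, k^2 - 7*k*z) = -k + 7*z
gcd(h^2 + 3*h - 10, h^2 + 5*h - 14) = h - 2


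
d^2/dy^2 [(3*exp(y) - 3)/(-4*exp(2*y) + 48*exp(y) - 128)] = 3*(-exp(4*y) - 8*exp(3*y) + 156*exp(2*y) - 368*exp(y) - 640)*exp(y)/(4*(exp(6*y) - 36*exp(5*y) + 528*exp(4*y) - 4032*exp(3*y) + 16896*exp(2*y) - 36864*exp(y) + 32768))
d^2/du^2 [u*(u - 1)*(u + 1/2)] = 6*u - 1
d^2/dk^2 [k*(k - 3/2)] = 2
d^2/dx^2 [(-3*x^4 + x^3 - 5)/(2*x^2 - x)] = 2*(-12*x^6 + 18*x^5 - 9*x^4 + x^3 - 60*x^2 + 30*x - 5)/(x^3*(8*x^3 - 12*x^2 + 6*x - 1))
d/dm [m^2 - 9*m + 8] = 2*m - 9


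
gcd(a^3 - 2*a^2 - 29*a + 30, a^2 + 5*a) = a + 5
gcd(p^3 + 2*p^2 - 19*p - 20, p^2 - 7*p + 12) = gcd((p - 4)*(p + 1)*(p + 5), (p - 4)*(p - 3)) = p - 4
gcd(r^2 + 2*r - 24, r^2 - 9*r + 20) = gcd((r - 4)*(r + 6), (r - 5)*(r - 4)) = r - 4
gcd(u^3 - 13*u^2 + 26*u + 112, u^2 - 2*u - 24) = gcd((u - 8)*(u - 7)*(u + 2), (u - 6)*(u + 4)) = 1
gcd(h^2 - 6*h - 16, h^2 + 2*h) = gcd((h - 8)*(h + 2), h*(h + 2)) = h + 2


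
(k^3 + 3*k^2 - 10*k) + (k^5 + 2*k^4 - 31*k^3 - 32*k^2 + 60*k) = k^5 + 2*k^4 - 30*k^3 - 29*k^2 + 50*k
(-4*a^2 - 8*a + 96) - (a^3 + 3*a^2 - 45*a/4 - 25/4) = -a^3 - 7*a^2 + 13*a/4 + 409/4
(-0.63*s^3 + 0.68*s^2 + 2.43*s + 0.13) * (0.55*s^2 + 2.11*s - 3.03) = -0.3465*s^5 - 0.9553*s^4 + 4.6802*s^3 + 3.1384*s^2 - 7.0886*s - 0.3939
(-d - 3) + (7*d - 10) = 6*d - 13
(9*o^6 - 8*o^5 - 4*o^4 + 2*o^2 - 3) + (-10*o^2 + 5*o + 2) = 9*o^6 - 8*o^5 - 4*o^4 - 8*o^2 + 5*o - 1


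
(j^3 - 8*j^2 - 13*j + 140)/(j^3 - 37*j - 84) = (j - 5)/(j + 3)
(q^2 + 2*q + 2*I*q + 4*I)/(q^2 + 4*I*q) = (q^2 + 2*q*(1 + I) + 4*I)/(q*(q + 4*I))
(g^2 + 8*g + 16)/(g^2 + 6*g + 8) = (g + 4)/(g + 2)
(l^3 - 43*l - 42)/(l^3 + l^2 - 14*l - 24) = (l^3 - 43*l - 42)/(l^3 + l^2 - 14*l - 24)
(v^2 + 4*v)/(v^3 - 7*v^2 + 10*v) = (v + 4)/(v^2 - 7*v + 10)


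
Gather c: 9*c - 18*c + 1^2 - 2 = -9*c - 1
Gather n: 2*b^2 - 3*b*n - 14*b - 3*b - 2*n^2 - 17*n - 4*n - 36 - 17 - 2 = 2*b^2 - 17*b - 2*n^2 + n*(-3*b - 21) - 55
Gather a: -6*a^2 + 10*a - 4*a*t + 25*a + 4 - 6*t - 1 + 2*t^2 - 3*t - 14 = -6*a^2 + a*(35 - 4*t) + 2*t^2 - 9*t - 11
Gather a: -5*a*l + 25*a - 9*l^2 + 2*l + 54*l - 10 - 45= a*(25 - 5*l) - 9*l^2 + 56*l - 55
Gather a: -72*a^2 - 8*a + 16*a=-72*a^2 + 8*a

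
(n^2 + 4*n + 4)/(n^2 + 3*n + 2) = (n + 2)/(n + 1)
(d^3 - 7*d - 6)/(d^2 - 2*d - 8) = (d^2 - 2*d - 3)/(d - 4)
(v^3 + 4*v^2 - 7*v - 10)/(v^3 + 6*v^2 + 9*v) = (v^3 + 4*v^2 - 7*v - 10)/(v*(v^2 + 6*v + 9))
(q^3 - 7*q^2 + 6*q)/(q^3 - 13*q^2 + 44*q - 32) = q*(q - 6)/(q^2 - 12*q + 32)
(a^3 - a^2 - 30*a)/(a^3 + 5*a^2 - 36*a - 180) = a/(a + 6)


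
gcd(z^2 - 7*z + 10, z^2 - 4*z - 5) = z - 5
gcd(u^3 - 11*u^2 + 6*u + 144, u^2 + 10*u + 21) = u + 3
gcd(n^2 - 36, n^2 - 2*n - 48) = n + 6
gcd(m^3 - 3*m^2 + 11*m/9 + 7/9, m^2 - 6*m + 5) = m - 1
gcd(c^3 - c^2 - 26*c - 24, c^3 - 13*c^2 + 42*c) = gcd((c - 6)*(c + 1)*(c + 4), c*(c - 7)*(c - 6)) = c - 6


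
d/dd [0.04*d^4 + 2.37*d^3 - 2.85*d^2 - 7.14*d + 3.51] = 0.16*d^3 + 7.11*d^2 - 5.7*d - 7.14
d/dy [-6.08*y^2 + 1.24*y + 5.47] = 1.24 - 12.16*y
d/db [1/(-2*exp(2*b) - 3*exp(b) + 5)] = (4*exp(b) + 3)*exp(b)/(2*exp(2*b) + 3*exp(b) - 5)^2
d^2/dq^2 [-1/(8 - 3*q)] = 18/(3*q - 8)^3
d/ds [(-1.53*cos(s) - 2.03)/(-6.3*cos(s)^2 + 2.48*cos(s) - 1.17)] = (9.639*cos(s)^2 + 25.578*cos(s) - 6.8245)*sin(s)/(39.69*cos(s)^4 - 31.248*cos(s)^3 + 20.8924*cos(s)^2 - 5.8032*cos(s) + 1.3689)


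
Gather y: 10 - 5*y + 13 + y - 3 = 20 - 4*y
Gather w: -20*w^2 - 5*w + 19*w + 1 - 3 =-20*w^2 + 14*w - 2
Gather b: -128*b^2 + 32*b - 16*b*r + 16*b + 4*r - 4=-128*b^2 + b*(48 - 16*r) + 4*r - 4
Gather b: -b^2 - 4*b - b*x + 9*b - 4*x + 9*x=-b^2 + b*(5 - x) + 5*x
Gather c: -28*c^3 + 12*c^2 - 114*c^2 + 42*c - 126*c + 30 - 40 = -28*c^3 - 102*c^2 - 84*c - 10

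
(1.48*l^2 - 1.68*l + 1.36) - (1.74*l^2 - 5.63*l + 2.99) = -0.26*l^2 + 3.95*l - 1.63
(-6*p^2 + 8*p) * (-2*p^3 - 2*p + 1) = 12*p^5 - 16*p^4 + 12*p^3 - 22*p^2 + 8*p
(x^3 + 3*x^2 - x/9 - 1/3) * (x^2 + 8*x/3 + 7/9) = x^5 + 17*x^4/3 + 26*x^3/3 + 46*x^2/27 - 79*x/81 - 7/27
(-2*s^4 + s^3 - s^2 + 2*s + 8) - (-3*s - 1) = -2*s^4 + s^3 - s^2 + 5*s + 9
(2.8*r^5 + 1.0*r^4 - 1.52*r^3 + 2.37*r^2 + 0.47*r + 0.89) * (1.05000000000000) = 2.94*r^5 + 1.05*r^4 - 1.596*r^3 + 2.4885*r^2 + 0.4935*r + 0.9345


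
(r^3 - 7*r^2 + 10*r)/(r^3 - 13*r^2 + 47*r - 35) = r*(r - 2)/(r^2 - 8*r + 7)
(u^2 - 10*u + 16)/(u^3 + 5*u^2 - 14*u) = (u - 8)/(u*(u + 7))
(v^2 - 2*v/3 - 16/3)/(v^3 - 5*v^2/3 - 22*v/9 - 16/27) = 9*(v + 2)/(9*v^2 + 9*v + 2)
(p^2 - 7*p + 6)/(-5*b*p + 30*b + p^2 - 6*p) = (p - 1)/(-5*b + p)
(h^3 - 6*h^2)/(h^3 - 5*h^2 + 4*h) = h*(h - 6)/(h^2 - 5*h + 4)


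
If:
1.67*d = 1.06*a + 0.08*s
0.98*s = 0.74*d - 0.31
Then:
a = 2.01096379398266*s + 0.659994900560938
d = 1.32432432432432*s + 0.418918918918919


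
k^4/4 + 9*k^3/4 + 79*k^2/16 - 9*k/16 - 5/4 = (k/4 + 1)*(k - 1/2)*(k + 1/2)*(k + 5)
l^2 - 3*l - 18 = (l - 6)*(l + 3)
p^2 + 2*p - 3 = (p - 1)*(p + 3)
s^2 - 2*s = s*(s - 2)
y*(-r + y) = -r*y + y^2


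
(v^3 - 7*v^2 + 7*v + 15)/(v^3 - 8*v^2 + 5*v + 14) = (v^2 - 8*v + 15)/(v^2 - 9*v + 14)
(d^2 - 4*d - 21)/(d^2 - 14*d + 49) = (d + 3)/(d - 7)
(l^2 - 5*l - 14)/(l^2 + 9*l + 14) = (l - 7)/(l + 7)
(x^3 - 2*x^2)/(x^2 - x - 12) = x^2*(2 - x)/(-x^2 + x + 12)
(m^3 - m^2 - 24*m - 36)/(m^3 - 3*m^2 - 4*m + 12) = (m^2 - 3*m - 18)/(m^2 - 5*m + 6)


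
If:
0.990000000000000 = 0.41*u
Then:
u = 2.41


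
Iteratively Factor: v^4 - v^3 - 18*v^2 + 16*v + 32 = (v - 2)*(v^3 + v^2 - 16*v - 16) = (v - 2)*(v + 4)*(v^2 - 3*v - 4) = (v - 4)*(v - 2)*(v + 4)*(v + 1)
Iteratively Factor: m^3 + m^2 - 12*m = (m + 4)*(m^2 - 3*m) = (m - 3)*(m + 4)*(m)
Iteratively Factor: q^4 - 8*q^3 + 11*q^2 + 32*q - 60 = (q - 3)*(q^3 - 5*q^2 - 4*q + 20) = (q - 3)*(q + 2)*(q^2 - 7*q + 10) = (q - 5)*(q - 3)*(q + 2)*(q - 2)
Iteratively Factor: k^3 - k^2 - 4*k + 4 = (k - 1)*(k^2 - 4) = (k - 2)*(k - 1)*(k + 2)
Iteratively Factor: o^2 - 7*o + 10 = (o - 2)*(o - 5)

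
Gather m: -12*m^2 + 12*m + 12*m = -12*m^2 + 24*m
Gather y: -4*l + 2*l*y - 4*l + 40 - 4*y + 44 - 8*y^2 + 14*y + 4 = -8*l - 8*y^2 + y*(2*l + 10) + 88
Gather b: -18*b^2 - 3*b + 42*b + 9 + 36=-18*b^2 + 39*b + 45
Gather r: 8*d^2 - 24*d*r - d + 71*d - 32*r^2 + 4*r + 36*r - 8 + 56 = 8*d^2 + 70*d - 32*r^2 + r*(40 - 24*d) + 48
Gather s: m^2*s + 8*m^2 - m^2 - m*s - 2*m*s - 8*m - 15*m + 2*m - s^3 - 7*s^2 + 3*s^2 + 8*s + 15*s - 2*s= 7*m^2 - 21*m - s^3 - 4*s^2 + s*(m^2 - 3*m + 21)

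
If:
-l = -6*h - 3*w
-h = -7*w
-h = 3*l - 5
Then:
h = 35/142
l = 225/142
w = 5/142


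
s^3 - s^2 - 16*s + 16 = (s - 4)*(s - 1)*(s + 4)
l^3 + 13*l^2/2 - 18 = (l - 3/2)*(l + 2)*(l + 6)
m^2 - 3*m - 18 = (m - 6)*(m + 3)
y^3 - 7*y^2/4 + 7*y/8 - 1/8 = (y - 1)*(y - 1/2)*(y - 1/4)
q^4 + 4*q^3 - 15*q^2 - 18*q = q*(q - 3)*(q + 1)*(q + 6)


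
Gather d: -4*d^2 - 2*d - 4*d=-4*d^2 - 6*d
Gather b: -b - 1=-b - 1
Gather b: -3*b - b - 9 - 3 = -4*b - 12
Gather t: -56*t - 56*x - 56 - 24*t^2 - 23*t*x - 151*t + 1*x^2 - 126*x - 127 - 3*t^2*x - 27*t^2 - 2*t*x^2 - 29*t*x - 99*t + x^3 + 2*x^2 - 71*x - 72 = t^2*(-3*x - 51) + t*(-2*x^2 - 52*x - 306) + x^3 + 3*x^2 - 253*x - 255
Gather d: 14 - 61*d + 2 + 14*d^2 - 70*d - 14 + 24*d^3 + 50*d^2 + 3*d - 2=24*d^3 + 64*d^2 - 128*d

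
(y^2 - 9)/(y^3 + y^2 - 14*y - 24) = (y - 3)/(y^2 - 2*y - 8)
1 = 1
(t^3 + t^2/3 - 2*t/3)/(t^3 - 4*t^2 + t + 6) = t*(3*t - 2)/(3*(t^2 - 5*t + 6))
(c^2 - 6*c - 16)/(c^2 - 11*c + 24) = (c + 2)/(c - 3)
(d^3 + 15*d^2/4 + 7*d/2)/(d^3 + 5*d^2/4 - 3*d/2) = (4*d + 7)/(4*d - 3)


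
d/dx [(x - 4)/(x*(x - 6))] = (-x^2 + 8*x - 24)/(x^2*(x^2 - 12*x + 36))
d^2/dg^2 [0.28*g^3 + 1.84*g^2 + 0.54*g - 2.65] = 1.68*g + 3.68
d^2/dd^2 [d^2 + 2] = 2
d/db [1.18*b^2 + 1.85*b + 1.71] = 2.36*b + 1.85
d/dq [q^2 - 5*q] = 2*q - 5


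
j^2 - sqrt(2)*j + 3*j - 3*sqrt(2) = (j + 3)*(j - sqrt(2))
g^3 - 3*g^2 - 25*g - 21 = (g - 7)*(g + 1)*(g + 3)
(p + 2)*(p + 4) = p^2 + 6*p + 8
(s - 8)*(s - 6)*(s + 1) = s^3 - 13*s^2 + 34*s + 48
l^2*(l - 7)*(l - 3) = l^4 - 10*l^3 + 21*l^2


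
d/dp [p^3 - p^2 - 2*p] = 3*p^2 - 2*p - 2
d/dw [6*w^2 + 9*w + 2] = 12*w + 9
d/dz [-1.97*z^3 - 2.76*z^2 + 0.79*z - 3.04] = -5.91*z^2 - 5.52*z + 0.79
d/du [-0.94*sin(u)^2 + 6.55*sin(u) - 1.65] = (6.55 - 1.88*sin(u))*cos(u)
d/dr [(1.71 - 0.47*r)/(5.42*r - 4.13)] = (30.260923 - 39.712882*r)/(5.42*r - 4.13)^3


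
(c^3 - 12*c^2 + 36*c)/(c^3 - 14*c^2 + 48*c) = (c - 6)/(c - 8)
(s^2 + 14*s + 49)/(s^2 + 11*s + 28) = (s + 7)/(s + 4)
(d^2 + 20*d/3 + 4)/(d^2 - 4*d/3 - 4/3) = (d + 6)/(d - 2)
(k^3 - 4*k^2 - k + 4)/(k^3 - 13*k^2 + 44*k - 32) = (k + 1)/(k - 8)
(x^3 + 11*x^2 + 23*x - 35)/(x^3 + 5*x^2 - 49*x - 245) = (x - 1)/(x - 7)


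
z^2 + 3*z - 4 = (z - 1)*(z + 4)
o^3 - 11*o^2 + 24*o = o*(o - 8)*(o - 3)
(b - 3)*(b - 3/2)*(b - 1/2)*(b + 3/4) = b^4 - 17*b^3/4 + 3*b^2 + 45*b/16 - 27/16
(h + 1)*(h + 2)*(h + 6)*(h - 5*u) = h^4 - 5*h^3*u + 9*h^3 - 45*h^2*u + 20*h^2 - 100*h*u + 12*h - 60*u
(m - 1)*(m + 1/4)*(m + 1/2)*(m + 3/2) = m^4 + 5*m^3/4 - m^2 - 17*m/16 - 3/16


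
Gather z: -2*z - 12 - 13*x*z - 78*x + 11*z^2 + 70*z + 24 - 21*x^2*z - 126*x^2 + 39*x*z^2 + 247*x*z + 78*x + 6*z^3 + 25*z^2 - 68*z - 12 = -126*x^2 + 6*z^3 + z^2*(39*x + 36) + z*(-21*x^2 + 234*x)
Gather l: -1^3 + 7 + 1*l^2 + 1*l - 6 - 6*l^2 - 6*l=-5*l^2 - 5*l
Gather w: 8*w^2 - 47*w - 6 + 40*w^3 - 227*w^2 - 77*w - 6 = 40*w^3 - 219*w^2 - 124*w - 12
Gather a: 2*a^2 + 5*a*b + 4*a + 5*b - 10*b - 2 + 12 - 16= 2*a^2 + a*(5*b + 4) - 5*b - 6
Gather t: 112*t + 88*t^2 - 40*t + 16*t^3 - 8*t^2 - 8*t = 16*t^3 + 80*t^2 + 64*t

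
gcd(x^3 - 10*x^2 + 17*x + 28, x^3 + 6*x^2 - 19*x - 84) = x - 4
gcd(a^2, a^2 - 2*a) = a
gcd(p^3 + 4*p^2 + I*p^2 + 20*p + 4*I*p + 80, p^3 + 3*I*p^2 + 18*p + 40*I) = p^2 + I*p + 20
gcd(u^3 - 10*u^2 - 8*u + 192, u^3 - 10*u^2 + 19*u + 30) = u - 6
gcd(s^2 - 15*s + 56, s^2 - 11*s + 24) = s - 8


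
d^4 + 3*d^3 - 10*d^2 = d^2*(d - 2)*(d + 5)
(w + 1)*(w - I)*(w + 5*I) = w^3 + w^2 + 4*I*w^2 + 5*w + 4*I*w + 5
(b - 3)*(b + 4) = b^2 + b - 12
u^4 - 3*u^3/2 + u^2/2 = u^2*(u - 1)*(u - 1/2)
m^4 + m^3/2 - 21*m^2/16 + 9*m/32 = m*(m - 3/4)*(m - 1/4)*(m + 3/2)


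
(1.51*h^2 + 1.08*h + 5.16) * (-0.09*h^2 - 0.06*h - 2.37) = -0.1359*h^4 - 0.1878*h^3 - 4.1079*h^2 - 2.8692*h - 12.2292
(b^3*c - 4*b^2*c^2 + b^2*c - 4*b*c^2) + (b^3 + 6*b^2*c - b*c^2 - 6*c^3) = b^3*c + b^3 - 4*b^2*c^2 + 7*b^2*c - 5*b*c^2 - 6*c^3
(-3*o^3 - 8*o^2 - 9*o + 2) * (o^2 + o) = -3*o^5 - 11*o^4 - 17*o^3 - 7*o^2 + 2*o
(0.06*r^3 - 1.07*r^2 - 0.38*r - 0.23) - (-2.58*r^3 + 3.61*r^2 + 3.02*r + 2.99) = 2.64*r^3 - 4.68*r^2 - 3.4*r - 3.22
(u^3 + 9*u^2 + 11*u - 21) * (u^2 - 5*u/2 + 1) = u^5 + 13*u^4/2 - 21*u^3/2 - 79*u^2/2 + 127*u/2 - 21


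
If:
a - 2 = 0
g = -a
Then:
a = 2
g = -2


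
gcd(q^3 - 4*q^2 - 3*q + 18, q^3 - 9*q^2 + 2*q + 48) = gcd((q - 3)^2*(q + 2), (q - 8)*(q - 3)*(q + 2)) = q^2 - q - 6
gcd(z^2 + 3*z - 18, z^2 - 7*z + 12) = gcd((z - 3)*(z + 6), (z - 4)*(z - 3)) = z - 3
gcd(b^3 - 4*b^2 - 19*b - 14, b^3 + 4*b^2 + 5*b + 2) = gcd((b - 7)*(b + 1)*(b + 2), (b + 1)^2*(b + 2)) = b^2 + 3*b + 2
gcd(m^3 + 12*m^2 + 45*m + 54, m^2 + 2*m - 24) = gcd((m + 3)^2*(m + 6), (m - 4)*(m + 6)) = m + 6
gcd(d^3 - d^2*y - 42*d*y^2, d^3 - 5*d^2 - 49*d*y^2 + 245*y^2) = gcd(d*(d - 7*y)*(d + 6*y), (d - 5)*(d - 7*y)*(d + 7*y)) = -d + 7*y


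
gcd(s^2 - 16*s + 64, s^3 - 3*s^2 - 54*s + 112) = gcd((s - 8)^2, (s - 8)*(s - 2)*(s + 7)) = s - 8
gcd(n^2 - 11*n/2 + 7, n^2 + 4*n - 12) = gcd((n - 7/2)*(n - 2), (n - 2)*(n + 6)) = n - 2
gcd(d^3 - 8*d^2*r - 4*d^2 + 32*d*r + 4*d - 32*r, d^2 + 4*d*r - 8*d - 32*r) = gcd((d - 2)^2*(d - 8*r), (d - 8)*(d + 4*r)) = 1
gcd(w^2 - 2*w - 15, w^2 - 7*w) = 1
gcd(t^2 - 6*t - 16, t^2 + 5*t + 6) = t + 2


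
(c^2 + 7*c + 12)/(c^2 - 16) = (c + 3)/(c - 4)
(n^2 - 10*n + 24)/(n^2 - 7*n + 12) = (n - 6)/(n - 3)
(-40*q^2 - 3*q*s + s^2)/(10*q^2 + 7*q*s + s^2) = (-8*q + s)/(2*q + s)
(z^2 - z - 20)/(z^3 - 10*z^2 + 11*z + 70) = (z + 4)/(z^2 - 5*z - 14)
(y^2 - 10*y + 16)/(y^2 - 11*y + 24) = (y - 2)/(y - 3)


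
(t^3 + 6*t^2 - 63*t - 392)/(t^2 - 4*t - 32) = (t^2 + 14*t + 49)/(t + 4)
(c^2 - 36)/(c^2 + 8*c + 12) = (c - 6)/(c + 2)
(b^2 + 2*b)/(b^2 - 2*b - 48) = b*(b + 2)/(b^2 - 2*b - 48)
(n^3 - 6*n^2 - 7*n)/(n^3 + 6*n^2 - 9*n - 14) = n*(n - 7)/(n^2 + 5*n - 14)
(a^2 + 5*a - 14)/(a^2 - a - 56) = (a - 2)/(a - 8)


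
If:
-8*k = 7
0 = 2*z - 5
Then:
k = -7/8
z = 5/2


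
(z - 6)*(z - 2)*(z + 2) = z^3 - 6*z^2 - 4*z + 24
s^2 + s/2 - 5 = (s - 2)*(s + 5/2)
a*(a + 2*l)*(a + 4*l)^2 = a^4 + 10*a^3*l + 32*a^2*l^2 + 32*a*l^3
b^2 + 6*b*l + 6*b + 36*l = (b + 6)*(b + 6*l)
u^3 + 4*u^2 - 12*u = u*(u - 2)*(u + 6)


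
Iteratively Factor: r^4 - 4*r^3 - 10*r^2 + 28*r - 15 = (r + 3)*(r^3 - 7*r^2 + 11*r - 5) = (r - 1)*(r + 3)*(r^2 - 6*r + 5) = (r - 5)*(r - 1)*(r + 3)*(r - 1)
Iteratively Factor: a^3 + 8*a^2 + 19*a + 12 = (a + 4)*(a^2 + 4*a + 3) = (a + 3)*(a + 4)*(a + 1)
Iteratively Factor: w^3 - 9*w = (w)*(w^2 - 9) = w*(w - 3)*(w + 3)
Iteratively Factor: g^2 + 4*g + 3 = (g + 3)*(g + 1)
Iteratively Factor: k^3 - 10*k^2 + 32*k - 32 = (k - 4)*(k^2 - 6*k + 8) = (k - 4)*(k - 2)*(k - 4)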